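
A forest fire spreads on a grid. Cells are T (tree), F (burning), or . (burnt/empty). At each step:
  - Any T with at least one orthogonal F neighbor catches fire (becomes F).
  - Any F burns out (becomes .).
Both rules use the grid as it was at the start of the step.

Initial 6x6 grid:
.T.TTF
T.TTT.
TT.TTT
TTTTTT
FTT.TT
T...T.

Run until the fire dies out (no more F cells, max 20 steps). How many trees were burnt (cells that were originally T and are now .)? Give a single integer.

Step 1: +4 fires, +2 burnt (F count now 4)
Step 2: +5 fires, +4 burnt (F count now 5)
Step 3: +5 fires, +5 burnt (F count now 5)
Step 4: +5 fires, +5 burnt (F count now 5)
Step 5: +2 fires, +5 burnt (F count now 2)
Step 6: +2 fires, +2 burnt (F count now 2)
Step 7: +0 fires, +2 burnt (F count now 0)
Fire out after step 7
Initially T: 24, now '.': 35
Total burnt (originally-T cells now '.'): 23

Answer: 23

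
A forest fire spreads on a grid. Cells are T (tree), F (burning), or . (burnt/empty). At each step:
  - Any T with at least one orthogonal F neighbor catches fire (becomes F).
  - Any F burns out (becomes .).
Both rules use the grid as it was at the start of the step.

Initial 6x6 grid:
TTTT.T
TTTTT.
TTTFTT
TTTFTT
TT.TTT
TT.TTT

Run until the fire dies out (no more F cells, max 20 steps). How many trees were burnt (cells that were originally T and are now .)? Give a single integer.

Answer: 29

Derivation:
Step 1: +6 fires, +2 burnt (F count now 6)
Step 2: +9 fires, +6 burnt (F count now 9)
Step 3: +7 fires, +9 burnt (F count now 7)
Step 4: +5 fires, +7 burnt (F count now 5)
Step 5: +2 fires, +5 burnt (F count now 2)
Step 6: +0 fires, +2 burnt (F count now 0)
Fire out after step 6
Initially T: 30, now '.': 35
Total burnt (originally-T cells now '.'): 29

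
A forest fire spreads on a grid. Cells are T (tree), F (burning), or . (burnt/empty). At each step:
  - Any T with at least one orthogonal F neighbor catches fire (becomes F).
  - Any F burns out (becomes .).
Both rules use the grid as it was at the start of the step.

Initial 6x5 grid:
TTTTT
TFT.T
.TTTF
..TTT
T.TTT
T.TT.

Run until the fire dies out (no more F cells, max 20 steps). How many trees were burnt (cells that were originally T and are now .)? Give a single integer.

Answer: 19

Derivation:
Step 1: +7 fires, +2 burnt (F count now 7)
Step 2: +6 fires, +7 burnt (F count now 6)
Step 3: +3 fires, +6 burnt (F count now 3)
Step 4: +2 fires, +3 burnt (F count now 2)
Step 5: +1 fires, +2 burnt (F count now 1)
Step 6: +0 fires, +1 burnt (F count now 0)
Fire out after step 6
Initially T: 21, now '.': 28
Total burnt (originally-T cells now '.'): 19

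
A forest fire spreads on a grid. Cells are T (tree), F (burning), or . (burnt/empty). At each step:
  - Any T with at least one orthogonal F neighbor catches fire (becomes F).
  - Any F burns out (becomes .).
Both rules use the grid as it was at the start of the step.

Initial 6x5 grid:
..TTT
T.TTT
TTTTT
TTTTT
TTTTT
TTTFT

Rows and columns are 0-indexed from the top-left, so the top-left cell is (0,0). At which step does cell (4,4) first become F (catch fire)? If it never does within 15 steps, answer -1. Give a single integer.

Step 1: cell (4,4)='T' (+3 fires, +1 burnt)
Step 2: cell (4,4)='F' (+4 fires, +3 burnt)
  -> target ignites at step 2
Step 3: cell (4,4)='.' (+5 fires, +4 burnt)
Step 4: cell (4,4)='.' (+5 fires, +5 burnt)
Step 5: cell (4,4)='.' (+5 fires, +5 burnt)
Step 6: cell (4,4)='.' (+3 fires, +5 burnt)
Step 7: cell (4,4)='.' (+1 fires, +3 burnt)
Step 8: cell (4,4)='.' (+0 fires, +1 burnt)
  fire out at step 8

2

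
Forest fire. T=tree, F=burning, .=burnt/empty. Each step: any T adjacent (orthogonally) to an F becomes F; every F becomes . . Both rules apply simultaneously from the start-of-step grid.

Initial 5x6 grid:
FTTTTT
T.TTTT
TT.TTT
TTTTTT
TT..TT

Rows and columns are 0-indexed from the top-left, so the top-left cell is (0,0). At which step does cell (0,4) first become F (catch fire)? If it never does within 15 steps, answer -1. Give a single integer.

Step 1: cell (0,4)='T' (+2 fires, +1 burnt)
Step 2: cell (0,4)='T' (+2 fires, +2 burnt)
Step 3: cell (0,4)='T' (+4 fires, +2 burnt)
Step 4: cell (0,4)='F' (+4 fires, +4 burnt)
  -> target ignites at step 4
Step 5: cell (0,4)='.' (+5 fires, +4 burnt)
Step 6: cell (0,4)='.' (+3 fires, +5 burnt)
Step 7: cell (0,4)='.' (+2 fires, +3 burnt)
Step 8: cell (0,4)='.' (+2 fires, +2 burnt)
Step 9: cell (0,4)='.' (+1 fires, +2 burnt)
Step 10: cell (0,4)='.' (+0 fires, +1 burnt)
  fire out at step 10

4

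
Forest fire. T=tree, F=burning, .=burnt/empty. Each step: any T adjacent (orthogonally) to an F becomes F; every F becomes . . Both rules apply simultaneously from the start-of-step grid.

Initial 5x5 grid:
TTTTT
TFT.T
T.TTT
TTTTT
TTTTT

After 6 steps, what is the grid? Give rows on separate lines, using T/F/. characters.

Step 1: 3 trees catch fire, 1 burn out
  TFTTT
  F.F.T
  T.TTT
  TTTTT
  TTTTT
Step 2: 4 trees catch fire, 3 burn out
  F.FTT
  ....T
  F.FTT
  TTTTT
  TTTTT
Step 3: 4 trees catch fire, 4 burn out
  ...FT
  ....T
  ...FT
  FTFTT
  TTTTT
Step 4: 6 trees catch fire, 4 burn out
  ....F
  ....T
  ....F
  .F.FT
  FTFTT
Step 5: 4 trees catch fire, 6 burn out
  .....
  ....F
  .....
  ....F
  .F.FT
Step 6: 1 trees catch fire, 4 burn out
  .....
  .....
  .....
  .....
  ....F

.....
.....
.....
.....
....F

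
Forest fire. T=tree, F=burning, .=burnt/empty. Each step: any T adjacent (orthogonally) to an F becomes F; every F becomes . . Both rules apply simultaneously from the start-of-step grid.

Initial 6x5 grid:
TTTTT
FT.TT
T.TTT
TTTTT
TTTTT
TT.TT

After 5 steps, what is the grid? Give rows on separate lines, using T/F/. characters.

Step 1: 3 trees catch fire, 1 burn out
  FTTTT
  .F.TT
  F.TTT
  TTTTT
  TTTTT
  TT.TT
Step 2: 2 trees catch fire, 3 burn out
  .FTTT
  ...TT
  ..TTT
  FTTTT
  TTTTT
  TT.TT
Step 3: 3 trees catch fire, 2 burn out
  ..FTT
  ...TT
  ..TTT
  .FTTT
  FTTTT
  TT.TT
Step 4: 4 trees catch fire, 3 burn out
  ...FT
  ...TT
  ..TTT
  ..FTT
  .FTTT
  FT.TT
Step 5: 6 trees catch fire, 4 burn out
  ....F
  ...FT
  ..FTT
  ...FT
  ..FTT
  .F.TT

....F
...FT
..FTT
...FT
..FTT
.F.TT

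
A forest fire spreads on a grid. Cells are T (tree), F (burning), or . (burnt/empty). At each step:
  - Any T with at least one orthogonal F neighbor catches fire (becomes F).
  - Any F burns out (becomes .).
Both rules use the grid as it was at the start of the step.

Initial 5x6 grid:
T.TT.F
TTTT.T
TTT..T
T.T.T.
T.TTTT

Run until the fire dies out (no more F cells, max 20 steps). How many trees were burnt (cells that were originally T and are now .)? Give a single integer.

Answer: 2

Derivation:
Step 1: +1 fires, +1 burnt (F count now 1)
Step 2: +1 fires, +1 burnt (F count now 1)
Step 3: +0 fires, +1 burnt (F count now 0)
Fire out after step 3
Initially T: 20, now '.': 12
Total burnt (originally-T cells now '.'): 2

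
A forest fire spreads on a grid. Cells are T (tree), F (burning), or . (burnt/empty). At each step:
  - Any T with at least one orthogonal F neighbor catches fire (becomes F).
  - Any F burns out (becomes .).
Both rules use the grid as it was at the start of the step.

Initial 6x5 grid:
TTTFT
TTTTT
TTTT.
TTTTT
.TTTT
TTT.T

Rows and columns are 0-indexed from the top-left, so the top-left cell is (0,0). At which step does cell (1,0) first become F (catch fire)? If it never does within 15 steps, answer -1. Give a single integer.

Step 1: cell (1,0)='T' (+3 fires, +1 burnt)
Step 2: cell (1,0)='T' (+4 fires, +3 burnt)
Step 3: cell (1,0)='T' (+4 fires, +4 burnt)
Step 4: cell (1,0)='F' (+5 fires, +4 burnt)
  -> target ignites at step 4
Step 5: cell (1,0)='.' (+4 fires, +5 burnt)
Step 6: cell (1,0)='.' (+4 fires, +4 burnt)
Step 7: cell (1,0)='.' (+1 fires, +4 burnt)
Step 8: cell (1,0)='.' (+1 fires, +1 burnt)
Step 9: cell (1,0)='.' (+0 fires, +1 burnt)
  fire out at step 9

4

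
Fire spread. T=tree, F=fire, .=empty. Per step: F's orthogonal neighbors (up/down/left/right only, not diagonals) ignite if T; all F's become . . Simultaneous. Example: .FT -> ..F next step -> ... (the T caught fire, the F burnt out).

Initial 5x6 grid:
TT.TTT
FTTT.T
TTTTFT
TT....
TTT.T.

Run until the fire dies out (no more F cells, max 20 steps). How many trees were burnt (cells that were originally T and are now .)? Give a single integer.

Step 1: +5 fires, +2 burnt (F count now 5)
Step 2: +7 fires, +5 burnt (F count now 7)
Step 3: +4 fires, +7 burnt (F count now 4)
Step 4: +2 fires, +4 burnt (F count now 2)
Step 5: +1 fires, +2 burnt (F count now 1)
Step 6: +0 fires, +1 burnt (F count now 0)
Fire out after step 6
Initially T: 20, now '.': 29
Total burnt (originally-T cells now '.'): 19

Answer: 19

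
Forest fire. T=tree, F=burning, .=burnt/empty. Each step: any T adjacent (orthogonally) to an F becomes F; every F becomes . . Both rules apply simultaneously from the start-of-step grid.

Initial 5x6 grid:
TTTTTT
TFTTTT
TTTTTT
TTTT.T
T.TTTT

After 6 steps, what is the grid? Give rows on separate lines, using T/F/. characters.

Step 1: 4 trees catch fire, 1 burn out
  TFTTTT
  F.FTTT
  TFTTTT
  TTTT.T
  T.TTTT
Step 2: 6 trees catch fire, 4 burn out
  F.FTTT
  ...FTT
  F.FTTT
  TFTT.T
  T.TTTT
Step 3: 5 trees catch fire, 6 burn out
  ...FTT
  ....FT
  ...FTT
  F.FT.T
  T.TTTT
Step 4: 6 trees catch fire, 5 burn out
  ....FT
  .....F
  ....FT
  ...F.T
  F.FTTT
Step 5: 3 trees catch fire, 6 burn out
  .....F
  ......
  .....F
  .....T
  ...FTT
Step 6: 2 trees catch fire, 3 burn out
  ......
  ......
  ......
  .....F
  ....FT

......
......
......
.....F
....FT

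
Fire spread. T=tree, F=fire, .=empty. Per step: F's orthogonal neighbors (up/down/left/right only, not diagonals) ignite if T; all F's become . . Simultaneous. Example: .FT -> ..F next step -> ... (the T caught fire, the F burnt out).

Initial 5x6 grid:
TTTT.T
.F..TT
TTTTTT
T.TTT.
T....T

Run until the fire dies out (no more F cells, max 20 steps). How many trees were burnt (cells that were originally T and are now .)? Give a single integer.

Answer: 18

Derivation:
Step 1: +2 fires, +1 burnt (F count now 2)
Step 2: +4 fires, +2 burnt (F count now 4)
Step 3: +4 fires, +4 burnt (F count now 4)
Step 4: +3 fires, +4 burnt (F count now 3)
Step 5: +3 fires, +3 burnt (F count now 3)
Step 6: +1 fires, +3 burnt (F count now 1)
Step 7: +1 fires, +1 burnt (F count now 1)
Step 8: +0 fires, +1 burnt (F count now 0)
Fire out after step 8
Initially T: 19, now '.': 29
Total burnt (originally-T cells now '.'): 18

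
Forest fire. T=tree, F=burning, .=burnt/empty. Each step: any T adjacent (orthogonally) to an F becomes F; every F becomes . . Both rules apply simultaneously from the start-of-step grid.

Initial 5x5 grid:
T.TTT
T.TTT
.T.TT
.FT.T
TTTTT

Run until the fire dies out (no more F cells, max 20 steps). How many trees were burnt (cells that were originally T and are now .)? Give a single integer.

Answer: 16

Derivation:
Step 1: +3 fires, +1 burnt (F count now 3)
Step 2: +2 fires, +3 burnt (F count now 2)
Step 3: +1 fires, +2 burnt (F count now 1)
Step 4: +1 fires, +1 burnt (F count now 1)
Step 5: +1 fires, +1 burnt (F count now 1)
Step 6: +1 fires, +1 burnt (F count now 1)
Step 7: +2 fires, +1 burnt (F count now 2)
Step 8: +2 fires, +2 burnt (F count now 2)
Step 9: +2 fires, +2 burnt (F count now 2)
Step 10: +1 fires, +2 burnt (F count now 1)
Step 11: +0 fires, +1 burnt (F count now 0)
Fire out after step 11
Initially T: 18, now '.': 23
Total burnt (originally-T cells now '.'): 16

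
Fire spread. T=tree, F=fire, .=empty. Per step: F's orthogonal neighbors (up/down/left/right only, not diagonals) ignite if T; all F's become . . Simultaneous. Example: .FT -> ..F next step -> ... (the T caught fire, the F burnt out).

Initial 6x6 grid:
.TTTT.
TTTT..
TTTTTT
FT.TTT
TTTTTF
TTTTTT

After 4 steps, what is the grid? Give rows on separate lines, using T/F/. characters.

Step 1: 6 trees catch fire, 2 burn out
  .TTTT.
  TTTT..
  FTTTTT
  .F.TTF
  FTTTF.
  TTTTTF
Step 2: 8 trees catch fire, 6 burn out
  .TTTT.
  FTTT..
  .FTTTF
  ...TF.
  .FTF..
  FTTTF.
Step 3: 7 trees catch fire, 8 burn out
  .TTTT.
  .FTT..
  ..FTF.
  ...F..
  ..F...
  .FTF..
Step 4: 4 trees catch fire, 7 burn out
  .FTTT.
  ..FT..
  ...F..
  ......
  ......
  ..F...

.FTTT.
..FT..
...F..
......
......
..F...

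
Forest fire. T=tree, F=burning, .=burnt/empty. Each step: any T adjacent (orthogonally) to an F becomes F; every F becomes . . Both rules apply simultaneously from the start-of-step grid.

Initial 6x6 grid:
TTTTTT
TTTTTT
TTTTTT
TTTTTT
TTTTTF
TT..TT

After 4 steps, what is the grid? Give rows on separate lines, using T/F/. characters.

Step 1: 3 trees catch fire, 1 burn out
  TTTTTT
  TTTTTT
  TTTTTT
  TTTTTF
  TTTTF.
  TT..TF
Step 2: 4 trees catch fire, 3 burn out
  TTTTTT
  TTTTTT
  TTTTTF
  TTTTF.
  TTTF..
  TT..F.
Step 3: 4 trees catch fire, 4 burn out
  TTTTTT
  TTTTTF
  TTTTF.
  TTTF..
  TTF...
  TT....
Step 4: 5 trees catch fire, 4 burn out
  TTTTTF
  TTTTF.
  TTTF..
  TTF...
  TF....
  TT....

TTTTTF
TTTTF.
TTTF..
TTF...
TF....
TT....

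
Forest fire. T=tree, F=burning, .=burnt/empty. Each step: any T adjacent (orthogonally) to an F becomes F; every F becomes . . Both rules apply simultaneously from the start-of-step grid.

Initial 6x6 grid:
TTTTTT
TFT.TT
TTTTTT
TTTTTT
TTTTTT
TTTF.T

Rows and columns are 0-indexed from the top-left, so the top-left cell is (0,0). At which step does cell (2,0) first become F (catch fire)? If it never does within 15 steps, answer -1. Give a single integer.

Step 1: cell (2,0)='T' (+6 fires, +2 burnt)
Step 2: cell (2,0)='F' (+9 fires, +6 burnt)
  -> target ignites at step 2
Step 3: cell (2,0)='.' (+8 fires, +9 burnt)
Step 4: cell (2,0)='.' (+5 fires, +8 burnt)
Step 5: cell (2,0)='.' (+3 fires, +5 burnt)
Step 6: cell (2,0)='.' (+1 fires, +3 burnt)
Step 7: cell (2,0)='.' (+0 fires, +1 burnt)
  fire out at step 7

2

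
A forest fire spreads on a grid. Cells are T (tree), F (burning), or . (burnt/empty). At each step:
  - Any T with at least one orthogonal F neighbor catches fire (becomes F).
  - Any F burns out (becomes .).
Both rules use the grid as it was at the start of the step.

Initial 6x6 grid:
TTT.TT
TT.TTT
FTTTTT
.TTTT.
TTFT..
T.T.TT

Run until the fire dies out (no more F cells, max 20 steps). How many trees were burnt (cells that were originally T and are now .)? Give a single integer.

Step 1: +6 fires, +2 burnt (F count now 6)
Step 2: +6 fires, +6 burnt (F count now 6)
Step 3: +4 fires, +6 burnt (F count now 4)
Step 4: +3 fires, +4 burnt (F count now 3)
Step 5: +2 fires, +3 burnt (F count now 2)
Step 6: +2 fires, +2 burnt (F count now 2)
Step 7: +1 fires, +2 burnt (F count now 1)
Step 8: +0 fires, +1 burnt (F count now 0)
Fire out after step 8
Initially T: 26, now '.': 34
Total burnt (originally-T cells now '.'): 24

Answer: 24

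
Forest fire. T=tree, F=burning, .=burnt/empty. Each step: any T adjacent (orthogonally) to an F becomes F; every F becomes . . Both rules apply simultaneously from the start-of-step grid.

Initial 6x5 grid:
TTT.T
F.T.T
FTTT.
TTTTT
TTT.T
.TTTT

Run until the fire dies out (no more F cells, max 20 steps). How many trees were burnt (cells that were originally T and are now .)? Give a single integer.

Step 1: +3 fires, +2 burnt (F count now 3)
Step 2: +4 fires, +3 burnt (F count now 4)
Step 3: +5 fires, +4 burnt (F count now 5)
Step 4: +3 fires, +5 burnt (F count now 3)
Step 5: +2 fires, +3 burnt (F count now 2)
Step 6: +2 fires, +2 burnt (F count now 2)
Step 7: +1 fires, +2 burnt (F count now 1)
Step 8: +0 fires, +1 burnt (F count now 0)
Fire out after step 8
Initially T: 22, now '.': 28
Total burnt (originally-T cells now '.'): 20

Answer: 20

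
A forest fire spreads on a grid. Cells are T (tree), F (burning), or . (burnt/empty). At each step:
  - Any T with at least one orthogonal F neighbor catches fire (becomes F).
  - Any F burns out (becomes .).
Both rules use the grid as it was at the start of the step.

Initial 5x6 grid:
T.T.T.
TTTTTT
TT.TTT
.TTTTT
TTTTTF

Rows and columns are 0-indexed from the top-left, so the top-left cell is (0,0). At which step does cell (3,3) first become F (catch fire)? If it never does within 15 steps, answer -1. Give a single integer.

Step 1: cell (3,3)='T' (+2 fires, +1 burnt)
Step 2: cell (3,3)='T' (+3 fires, +2 burnt)
Step 3: cell (3,3)='F' (+4 fires, +3 burnt)
  -> target ignites at step 3
Step 4: cell (3,3)='.' (+4 fires, +4 burnt)
Step 5: cell (3,3)='.' (+4 fires, +4 burnt)
Step 6: cell (3,3)='.' (+2 fires, +4 burnt)
Step 7: cell (3,3)='.' (+3 fires, +2 burnt)
Step 8: cell (3,3)='.' (+1 fires, +3 burnt)
Step 9: cell (3,3)='.' (+1 fires, +1 burnt)
Step 10: cell (3,3)='.' (+0 fires, +1 burnt)
  fire out at step 10

3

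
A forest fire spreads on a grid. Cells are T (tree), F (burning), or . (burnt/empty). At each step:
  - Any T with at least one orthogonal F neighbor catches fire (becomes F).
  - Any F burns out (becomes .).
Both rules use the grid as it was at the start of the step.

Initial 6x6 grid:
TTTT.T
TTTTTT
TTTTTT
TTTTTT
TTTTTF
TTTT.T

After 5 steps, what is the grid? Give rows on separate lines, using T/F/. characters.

Step 1: 3 trees catch fire, 1 burn out
  TTTT.T
  TTTTTT
  TTTTTT
  TTTTTF
  TTTTF.
  TTTT.F
Step 2: 3 trees catch fire, 3 burn out
  TTTT.T
  TTTTTT
  TTTTTF
  TTTTF.
  TTTF..
  TTTT..
Step 3: 5 trees catch fire, 3 burn out
  TTTT.T
  TTTTTF
  TTTTF.
  TTTF..
  TTF...
  TTTF..
Step 4: 6 trees catch fire, 5 burn out
  TTTT.F
  TTTTF.
  TTTF..
  TTF...
  TF....
  TTF...
Step 5: 5 trees catch fire, 6 burn out
  TTTT..
  TTTF..
  TTF...
  TF....
  F.....
  TF....

TTTT..
TTTF..
TTF...
TF....
F.....
TF....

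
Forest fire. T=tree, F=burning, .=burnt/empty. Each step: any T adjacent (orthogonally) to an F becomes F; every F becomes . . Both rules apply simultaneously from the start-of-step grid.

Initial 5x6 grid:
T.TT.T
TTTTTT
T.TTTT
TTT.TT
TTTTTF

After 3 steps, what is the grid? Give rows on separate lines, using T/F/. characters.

Step 1: 2 trees catch fire, 1 burn out
  T.TT.T
  TTTTTT
  T.TTTT
  TTT.TF
  TTTTF.
Step 2: 3 trees catch fire, 2 burn out
  T.TT.T
  TTTTTT
  T.TTTF
  TTT.F.
  TTTF..
Step 3: 3 trees catch fire, 3 burn out
  T.TT.T
  TTTTTF
  T.TTF.
  TTT...
  TTF...

T.TT.T
TTTTTF
T.TTF.
TTT...
TTF...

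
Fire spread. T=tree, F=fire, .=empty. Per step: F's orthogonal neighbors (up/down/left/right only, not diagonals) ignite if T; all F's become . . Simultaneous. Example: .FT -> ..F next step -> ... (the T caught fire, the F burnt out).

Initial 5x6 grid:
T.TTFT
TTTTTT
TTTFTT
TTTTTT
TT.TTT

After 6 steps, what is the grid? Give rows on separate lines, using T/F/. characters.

Step 1: 7 trees catch fire, 2 burn out
  T.TF.F
  TTTFFT
  TTF.FT
  TTTFTT
  TT.TTT
Step 2: 8 trees catch fire, 7 burn out
  T.F...
  TTF..F
  TF...F
  TTF.FT
  TT.FTT
Step 3: 5 trees catch fire, 8 burn out
  T.....
  TF....
  F.....
  TF...F
  TT..FT
Step 4: 4 trees catch fire, 5 burn out
  T.....
  F.....
  ......
  F.....
  TF...F
Step 5: 2 trees catch fire, 4 burn out
  F.....
  ......
  ......
  ......
  F.....
Step 6: 0 trees catch fire, 2 burn out
  ......
  ......
  ......
  ......
  ......

......
......
......
......
......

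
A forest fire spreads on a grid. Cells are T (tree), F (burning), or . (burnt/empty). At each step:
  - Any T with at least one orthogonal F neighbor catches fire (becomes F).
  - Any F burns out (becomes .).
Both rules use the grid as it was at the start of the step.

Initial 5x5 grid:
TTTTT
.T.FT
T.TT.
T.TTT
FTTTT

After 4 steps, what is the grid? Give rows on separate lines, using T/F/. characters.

Step 1: 5 trees catch fire, 2 burn out
  TTTFT
  .T..F
  T.TF.
  F.TTT
  .FTTT
Step 2: 6 trees catch fire, 5 burn out
  TTF.F
  .T...
  F.F..
  ..TFT
  ..FTT
Step 3: 4 trees catch fire, 6 burn out
  TF...
  .T...
  .....
  ..F.F
  ...FT
Step 4: 3 trees catch fire, 4 burn out
  F....
  .F...
  .....
  .....
  ....F

F....
.F...
.....
.....
....F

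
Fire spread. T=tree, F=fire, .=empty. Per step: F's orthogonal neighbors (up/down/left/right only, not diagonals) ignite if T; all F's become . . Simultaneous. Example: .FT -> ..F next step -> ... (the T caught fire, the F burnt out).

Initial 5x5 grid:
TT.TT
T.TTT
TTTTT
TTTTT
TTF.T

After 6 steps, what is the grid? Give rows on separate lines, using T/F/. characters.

Step 1: 2 trees catch fire, 1 burn out
  TT.TT
  T.TTT
  TTTTT
  TTFTT
  TF..T
Step 2: 4 trees catch fire, 2 burn out
  TT.TT
  T.TTT
  TTFTT
  TF.FT
  F...T
Step 3: 5 trees catch fire, 4 burn out
  TT.TT
  T.FTT
  TF.FT
  F...F
  ....T
Step 4: 4 trees catch fire, 5 burn out
  TT.TT
  T..FT
  F...F
  .....
  ....F
Step 5: 3 trees catch fire, 4 burn out
  TT.FT
  F...F
  .....
  .....
  .....
Step 6: 2 trees catch fire, 3 burn out
  FT..F
  .....
  .....
  .....
  .....

FT..F
.....
.....
.....
.....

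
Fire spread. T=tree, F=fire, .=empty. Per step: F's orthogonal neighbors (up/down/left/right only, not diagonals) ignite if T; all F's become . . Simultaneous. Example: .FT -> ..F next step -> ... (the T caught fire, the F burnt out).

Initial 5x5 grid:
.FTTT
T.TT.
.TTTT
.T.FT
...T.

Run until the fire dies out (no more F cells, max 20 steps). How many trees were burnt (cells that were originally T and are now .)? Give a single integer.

Answer: 12

Derivation:
Step 1: +4 fires, +2 burnt (F count now 4)
Step 2: +5 fires, +4 burnt (F count now 5)
Step 3: +2 fires, +5 burnt (F count now 2)
Step 4: +1 fires, +2 burnt (F count now 1)
Step 5: +0 fires, +1 burnt (F count now 0)
Fire out after step 5
Initially T: 13, now '.': 24
Total burnt (originally-T cells now '.'): 12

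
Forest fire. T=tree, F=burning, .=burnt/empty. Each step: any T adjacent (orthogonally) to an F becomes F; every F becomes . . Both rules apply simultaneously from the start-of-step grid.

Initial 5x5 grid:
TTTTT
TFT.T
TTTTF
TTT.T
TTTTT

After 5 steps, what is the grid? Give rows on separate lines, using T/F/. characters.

Step 1: 7 trees catch fire, 2 burn out
  TFTTT
  F.F.F
  TFTF.
  TTT.F
  TTTTT
Step 2: 7 trees catch fire, 7 burn out
  F.FTF
  .....
  F.F..
  TFT..
  TTTTF
Step 3: 5 trees catch fire, 7 burn out
  ...F.
  .....
  .....
  F.F..
  TFTF.
Step 4: 2 trees catch fire, 5 burn out
  .....
  .....
  .....
  .....
  F.F..
Step 5: 0 trees catch fire, 2 burn out
  .....
  .....
  .....
  .....
  .....

.....
.....
.....
.....
.....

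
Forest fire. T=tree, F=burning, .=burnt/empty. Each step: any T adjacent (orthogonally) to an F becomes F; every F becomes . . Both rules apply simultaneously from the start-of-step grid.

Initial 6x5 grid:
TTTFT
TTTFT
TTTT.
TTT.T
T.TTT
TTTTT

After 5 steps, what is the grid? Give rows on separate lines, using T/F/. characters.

Step 1: 5 trees catch fire, 2 burn out
  TTF.F
  TTF.F
  TTTF.
  TTT.T
  T.TTT
  TTTTT
Step 2: 3 trees catch fire, 5 burn out
  TF...
  TF...
  TTF..
  TTT.T
  T.TTT
  TTTTT
Step 3: 4 trees catch fire, 3 burn out
  F....
  F....
  TF...
  TTF.T
  T.TTT
  TTTTT
Step 4: 3 trees catch fire, 4 burn out
  .....
  .....
  F....
  TF..T
  T.FTT
  TTTTT
Step 5: 3 trees catch fire, 3 burn out
  .....
  .....
  .....
  F...T
  T..FT
  TTFTT

.....
.....
.....
F...T
T..FT
TTFTT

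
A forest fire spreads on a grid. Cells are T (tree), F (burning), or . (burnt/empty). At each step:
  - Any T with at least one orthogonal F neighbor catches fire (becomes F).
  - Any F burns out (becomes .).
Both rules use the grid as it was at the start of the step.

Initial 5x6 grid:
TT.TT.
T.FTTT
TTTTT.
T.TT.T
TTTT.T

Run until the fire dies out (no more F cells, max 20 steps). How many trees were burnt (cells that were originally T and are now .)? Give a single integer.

Answer: 20

Derivation:
Step 1: +2 fires, +1 burnt (F count now 2)
Step 2: +5 fires, +2 burnt (F count now 5)
Step 3: +6 fires, +5 burnt (F count now 6)
Step 4: +4 fires, +6 burnt (F count now 4)
Step 5: +2 fires, +4 burnt (F count now 2)
Step 6: +1 fires, +2 burnt (F count now 1)
Step 7: +0 fires, +1 burnt (F count now 0)
Fire out after step 7
Initially T: 22, now '.': 28
Total burnt (originally-T cells now '.'): 20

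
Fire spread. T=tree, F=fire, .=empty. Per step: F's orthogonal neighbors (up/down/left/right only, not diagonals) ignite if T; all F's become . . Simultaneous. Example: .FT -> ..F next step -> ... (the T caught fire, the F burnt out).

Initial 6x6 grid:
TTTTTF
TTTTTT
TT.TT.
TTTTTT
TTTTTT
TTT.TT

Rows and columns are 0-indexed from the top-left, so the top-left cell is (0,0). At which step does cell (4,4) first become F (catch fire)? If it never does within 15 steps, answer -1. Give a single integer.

Step 1: cell (4,4)='T' (+2 fires, +1 burnt)
Step 2: cell (4,4)='T' (+2 fires, +2 burnt)
Step 3: cell (4,4)='T' (+3 fires, +2 burnt)
Step 4: cell (4,4)='T' (+4 fires, +3 burnt)
Step 5: cell (4,4)='F' (+5 fires, +4 burnt)
  -> target ignites at step 5
Step 6: cell (4,4)='.' (+6 fires, +5 burnt)
Step 7: cell (4,4)='.' (+4 fires, +6 burnt)
Step 8: cell (4,4)='.' (+3 fires, +4 burnt)
Step 9: cell (4,4)='.' (+2 fires, +3 burnt)
Step 10: cell (4,4)='.' (+1 fires, +2 burnt)
Step 11: cell (4,4)='.' (+0 fires, +1 burnt)
  fire out at step 11

5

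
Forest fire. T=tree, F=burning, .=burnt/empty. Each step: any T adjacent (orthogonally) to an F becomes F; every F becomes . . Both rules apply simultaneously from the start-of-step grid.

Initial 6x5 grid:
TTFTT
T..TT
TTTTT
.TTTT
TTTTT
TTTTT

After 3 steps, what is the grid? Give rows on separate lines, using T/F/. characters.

Step 1: 2 trees catch fire, 1 burn out
  TF.FT
  T..TT
  TTTTT
  .TTTT
  TTTTT
  TTTTT
Step 2: 3 trees catch fire, 2 burn out
  F...F
  T..FT
  TTTTT
  .TTTT
  TTTTT
  TTTTT
Step 3: 3 trees catch fire, 3 burn out
  .....
  F...F
  TTTFT
  .TTTT
  TTTTT
  TTTTT

.....
F...F
TTTFT
.TTTT
TTTTT
TTTTT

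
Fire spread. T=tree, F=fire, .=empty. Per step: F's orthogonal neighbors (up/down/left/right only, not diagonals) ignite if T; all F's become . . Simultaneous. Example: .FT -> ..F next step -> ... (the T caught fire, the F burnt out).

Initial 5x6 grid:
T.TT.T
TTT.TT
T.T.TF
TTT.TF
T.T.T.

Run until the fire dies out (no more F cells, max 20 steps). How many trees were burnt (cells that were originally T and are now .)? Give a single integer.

Step 1: +3 fires, +2 burnt (F count now 3)
Step 2: +3 fires, +3 burnt (F count now 3)
Step 3: +0 fires, +3 burnt (F count now 0)
Fire out after step 3
Initially T: 19, now '.': 17
Total burnt (originally-T cells now '.'): 6

Answer: 6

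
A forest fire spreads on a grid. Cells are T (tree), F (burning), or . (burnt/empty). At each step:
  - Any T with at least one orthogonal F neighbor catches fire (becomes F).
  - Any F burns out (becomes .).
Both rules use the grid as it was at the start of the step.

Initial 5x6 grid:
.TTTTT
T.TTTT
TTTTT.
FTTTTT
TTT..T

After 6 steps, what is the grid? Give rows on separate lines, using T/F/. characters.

Step 1: 3 trees catch fire, 1 burn out
  .TTTTT
  T.TTTT
  FTTTT.
  .FTTTT
  FTT..T
Step 2: 4 trees catch fire, 3 burn out
  .TTTTT
  F.TTTT
  .FTTT.
  ..FTTT
  .FT..T
Step 3: 3 trees catch fire, 4 burn out
  .TTTTT
  ..TTTT
  ..FTT.
  ...FTT
  ..F..T
Step 4: 3 trees catch fire, 3 burn out
  .TTTTT
  ..FTTT
  ...FT.
  ....FT
  .....T
Step 5: 4 trees catch fire, 3 burn out
  .TFTTT
  ...FTT
  ....F.
  .....F
  .....T
Step 6: 4 trees catch fire, 4 burn out
  .F.FTT
  ....FT
  ......
  ......
  .....F

.F.FTT
....FT
......
......
.....F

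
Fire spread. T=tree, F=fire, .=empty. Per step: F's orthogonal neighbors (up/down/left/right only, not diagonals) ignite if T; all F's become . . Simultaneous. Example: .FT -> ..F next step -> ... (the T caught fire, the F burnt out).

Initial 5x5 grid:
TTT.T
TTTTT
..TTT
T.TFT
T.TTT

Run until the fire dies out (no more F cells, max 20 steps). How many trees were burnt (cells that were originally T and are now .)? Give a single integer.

Step 1: +4 fires, +1 burnt (F count now 4)
Step 2: +5 fires, +4 burnt (F count now 5)
Step 3: +2 fires, +5 burnt (F count now 2)
Step 4: +3 fires, +2 burnt (F count now 3)
Step 5: +2 fires, +3 burnt (F count now 2)
Step 6: +1 fires, +2 burnt (F count now 1)
Step 7: +0 fires, +1 burnt (F count now 0)
Fire out after step 7
Initially T: 19, now '.': 23
Total burnt (originally-T cells now '.'): 17

Answer: 17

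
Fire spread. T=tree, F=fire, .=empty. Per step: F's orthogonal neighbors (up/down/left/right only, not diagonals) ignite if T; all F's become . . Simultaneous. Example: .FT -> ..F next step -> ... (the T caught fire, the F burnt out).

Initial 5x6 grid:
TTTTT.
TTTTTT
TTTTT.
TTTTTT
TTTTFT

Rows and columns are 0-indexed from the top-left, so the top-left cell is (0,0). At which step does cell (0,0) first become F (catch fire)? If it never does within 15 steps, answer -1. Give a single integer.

Step 1: cell (0,0)='T' (+3 fires, +1 burnt)
Step 2: cell (0,0)='T' (+4 fires, +3 burnt)
Step 3: cell (0,0)='T' (+4 fires, +4 burnt)
Step 4: cell (0,0)='T' (+6 fires, +4 burnt)
Step 5: cell (0,0)='T' (+4 fires, +6 burnt)
Step 6: cell (0,0)='T' (+3 fires, +4 burnt)
Step 7: cell (0,0)='T' (+2 fires, +3 burnt)
Step 8: cell (0,0)='F' (+1 fires, +2 burnt)
  -> target ignites at step 8
Step 9: cell (0,0)='.' (+0 fires, +1 burnt)
  fire out at step 9

8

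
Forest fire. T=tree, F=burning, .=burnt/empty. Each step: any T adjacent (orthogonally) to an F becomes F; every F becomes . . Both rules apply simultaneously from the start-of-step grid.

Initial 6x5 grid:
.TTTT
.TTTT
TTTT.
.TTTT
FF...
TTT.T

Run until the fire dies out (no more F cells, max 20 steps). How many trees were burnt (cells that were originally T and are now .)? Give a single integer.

Step 1: +3 fires, +2 burnt (F count now 3)
Step 2: +3 fires, +3 burnt (F count now 3)
Step 3: +4 fires, +3 burnt (F count now 4)
Step 4: +4 fires, +4 burnt (F count now 4)
Step 5: +2 fires, +4 burnt (F count now 2)
Step 6: +2 fires, +2 burnt (F count now 2)
Step 7: +1 fires, +2 burnt (F count now 1)
Step 8: +0 fires, +1 burnt (F count now 0)
Fire out after step 8
Initially T: 20, now '.': 29
Total burnt (originally-T cells now '.'): 19

Answer: 19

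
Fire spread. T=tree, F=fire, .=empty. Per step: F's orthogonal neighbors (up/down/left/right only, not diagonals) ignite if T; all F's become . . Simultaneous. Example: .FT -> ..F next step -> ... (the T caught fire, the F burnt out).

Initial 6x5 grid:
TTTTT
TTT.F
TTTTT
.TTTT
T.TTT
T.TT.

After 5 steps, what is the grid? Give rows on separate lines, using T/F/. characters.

Step 1: 2 trees catch fire, 1 burn out
  TTTTF
  TTT..
  TTTTF
  .TTTT
  T.TTT
  T.TT.
Step 2: 3 trees catch fire, 2 burn out
  TTTF.
  TTT..
  TTTF.
  .TTTF
  T.TTT
  T.TT.
Step 3: 4 trees catch fire, 3 burn out
  TTF..
  TTT..
  TTF..
  .TTF.
  T.TTF
  T.TT.
Step 4: 5 trees catch fire, 4 burn out
  TF...
  TTF..
  TF...
  .TF..
  T.TF.
  T.TT.
Step 5: 6 trees catch fire, 5 burn out
  F....
  TF...
  F....
  .F...
  T.F..
  T.TF.

F....
TF...
F....
.F...
T.F..
T.TF.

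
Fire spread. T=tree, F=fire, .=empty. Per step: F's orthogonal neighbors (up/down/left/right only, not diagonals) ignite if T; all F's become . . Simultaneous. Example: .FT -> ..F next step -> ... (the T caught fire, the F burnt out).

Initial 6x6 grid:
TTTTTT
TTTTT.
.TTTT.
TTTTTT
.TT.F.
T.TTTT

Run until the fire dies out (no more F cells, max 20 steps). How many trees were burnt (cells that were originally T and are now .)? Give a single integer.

Answer: 27

Derivation:
Step 1: +2 fires, +1 burnt (F count now 2)
Step 2: +5 fires, +2 burnt (F count now 5)
Step 3: +4 fires, +5 burnt (F count now 4)
Step 4: +5 fires, +4 burnt (F count now 5)
Step 5: +6 fires, +5 burnt (F count now 6)
Step 6: +2 fires, +6 burnt (F count now 2)
Step 7: +2 fires, +2 burnt (F count now 2)
Step 8: +1 fires, +2 burnt (F count now 1)
Step 9: +0 fires, +1 burnt (F count now 0)
Fire out after step 9
Initially T: 28, now '.': 35
Total burnt (originally-T cells now '.'): 27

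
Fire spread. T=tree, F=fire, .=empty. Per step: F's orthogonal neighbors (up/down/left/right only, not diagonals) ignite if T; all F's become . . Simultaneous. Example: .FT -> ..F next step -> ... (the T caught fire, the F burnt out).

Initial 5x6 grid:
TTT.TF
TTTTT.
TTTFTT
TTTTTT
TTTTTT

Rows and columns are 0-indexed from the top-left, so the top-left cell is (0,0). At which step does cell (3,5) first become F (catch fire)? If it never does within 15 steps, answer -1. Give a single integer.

Step 1: cell (3,5)='T' (+5 fires, +2 burnt)
Step 2: cell (3,5)='T' (+7 fires, +5 burnt)
Step 3: cell (3,5)='F' (+7 fires, +7 burnt)
  -> target ignites at step 3
Step 4: cell (3,5)='.' (+5 fires, +7 burnt)
Step 5: cell (3,5)='.' (+2 fires, +5 burnt)
Step 6: cell (3,5)='.' (+0 fires, +2 burnt)
  fire out at step 6

3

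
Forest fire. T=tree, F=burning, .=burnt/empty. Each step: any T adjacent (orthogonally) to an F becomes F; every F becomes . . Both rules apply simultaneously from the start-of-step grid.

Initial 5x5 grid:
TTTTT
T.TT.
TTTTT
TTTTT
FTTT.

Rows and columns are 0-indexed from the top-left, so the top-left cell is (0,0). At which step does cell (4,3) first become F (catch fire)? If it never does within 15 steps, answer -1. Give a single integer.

Step 1: cell (4,3)='T' (+2 fires, +1 burnt)
Step 2: cell (4,3)='T' (+3 fires, +2 burnt)
Step 3: cell (4,3)='F' (+4 fires, +3 burnt)
  -> target ignites at step 3
Step 4: cell (4,3)='.' (+3 fires, +4 burnt)
Step 5: cell (4,3)='.' (+4 fires, +3 burnt)
Step 6: cell (4,3)='.' (+3 fires, +4 burnt)
Step 7: cell (4,3)='.' (+1 fires, +3 burnt)
Step 8: cell (4,3)='.' (+1 fires, +1 burnt)
Step 9: cell (4,3)='.' (+0 fires, +1 burnt)
  fire out at step 9

3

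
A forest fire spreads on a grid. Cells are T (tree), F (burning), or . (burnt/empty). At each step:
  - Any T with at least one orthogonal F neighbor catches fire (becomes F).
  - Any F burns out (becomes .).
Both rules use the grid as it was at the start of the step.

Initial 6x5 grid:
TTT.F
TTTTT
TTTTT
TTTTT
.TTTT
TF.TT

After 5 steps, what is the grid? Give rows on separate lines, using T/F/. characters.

Step 1: 3 trees catch fire, 2 burn out
  TTT..
  TTTTF
  TTTTT
  TTTTT
  .FTTT
  F..TT
Step 2: 4 trees catch fire, 3 burn out
  TTT..
  TTTF.
  TTTTF
  TFTTT
  ..FTT
  ...TT
Step 3: 7 trees catch fire, 4 burn out
  TTT..
  TTF..
  TFTF.
  F.FTF
  ...FT
  ...TT
Step 4: 7 trees catch fire, 7 burn out
  TTF..
  TF...
  F.F..
  ...F.
  ....F
  ...FT
Step 5: 3 trees catch fire, 7 burn out
  TF...
  F....
  .....
  .....
  .....
  ....F

TF...
F....
.....
.....
.....
....F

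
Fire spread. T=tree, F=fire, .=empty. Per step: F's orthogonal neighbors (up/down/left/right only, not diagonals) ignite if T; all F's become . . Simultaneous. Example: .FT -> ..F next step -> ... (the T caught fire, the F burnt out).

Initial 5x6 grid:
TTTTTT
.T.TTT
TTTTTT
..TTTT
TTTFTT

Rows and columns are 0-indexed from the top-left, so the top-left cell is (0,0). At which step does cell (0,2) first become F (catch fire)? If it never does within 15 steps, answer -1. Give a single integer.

Step 1: cell (0,2)='T' (+3 fires, +1 burnt)
Step 2: cell (0,2)='T' (+5 fires, +3 burnt)
Step 3: cell (0,2)='T' (+5 fires, +5 burnt)
Step 4: cell (0,2)='T' (+4 fires, +5 burnt)
Step 5: cell (0,2)='F' (+5 fires, +4 burnt)
  -> target ignites at step 5
Step 6: cell (0,2)='.' (+2 fires, +5 burnt)
Step 7: cell (0,2)='.' (+1 fires, +2 burnt)
Step 8: cell (0,2)='.' (+0 fires, +1 burnt)
  fire out at step 8

5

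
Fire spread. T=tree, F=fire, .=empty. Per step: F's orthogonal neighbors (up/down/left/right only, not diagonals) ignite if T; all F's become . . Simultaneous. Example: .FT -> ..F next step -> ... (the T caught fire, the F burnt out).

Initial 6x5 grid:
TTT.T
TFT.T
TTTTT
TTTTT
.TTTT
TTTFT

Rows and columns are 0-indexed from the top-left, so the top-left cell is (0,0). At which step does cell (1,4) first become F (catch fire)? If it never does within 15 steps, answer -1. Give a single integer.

Step 1: cell (1,4)='T' (+7 fires, +2 burnt)
Step 2: cell (1,4)='T' (+9 fires, +7 burnt)
Step 3: cell (1,4)='T' (+6 fires, +9 burnt)
Step 4: cell (1,4)='T' (+1 fires, +6 burnt)
Step 5: cell (1,4)='F' (+1 fires, +1 burnt)
  -> target ignites at step 5
Step 6: cell (1,4)='.' (+1 fires, +1 burnt)
Step 7: cell (1,4)='.' (+0 fires, +1 burnt)
  fire out at step 7

5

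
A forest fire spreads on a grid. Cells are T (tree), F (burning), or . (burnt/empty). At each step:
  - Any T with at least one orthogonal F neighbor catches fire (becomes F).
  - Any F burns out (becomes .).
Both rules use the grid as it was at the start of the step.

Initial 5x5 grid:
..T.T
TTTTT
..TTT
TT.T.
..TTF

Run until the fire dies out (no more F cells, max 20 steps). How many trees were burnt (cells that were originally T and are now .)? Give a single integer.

Step 1: +1 fires, +1 burnt (F count now 1)
Step 2: +2 fires, +1 burnt (F count now 2)
Step 3: +1 fires, +2 burnt (F count now 1)
Step 4: +3 fires, +1 burnt (F count now 3)
Step 5: +2 fires, +3 burnt (F count now 2)
Step 6: +3 fires, +2 burnt (F count now 3)
Step 7: +1 fires, +3 burnt (F count now 1)
Step 8: +0 fires, +1 burnt (F count now 0)
Fire out after step 8
Initially T: 15, now '.': 23
Total burnt (originally-T cells now '.'): 13

Answer: 13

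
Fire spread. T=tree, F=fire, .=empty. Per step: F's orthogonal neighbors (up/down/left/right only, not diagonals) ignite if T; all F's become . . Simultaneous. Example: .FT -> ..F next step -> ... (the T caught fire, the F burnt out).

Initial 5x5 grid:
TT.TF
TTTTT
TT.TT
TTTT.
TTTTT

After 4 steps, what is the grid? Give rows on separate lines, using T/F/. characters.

Step 1: 2 trees catch fire, 1 burn out
  TT.F.
  TTTTF
  TT.TT
  TTTT.
  TTTTT
Step 2: 2 trees catch fire, 2 burn out
  TT...
  TTTF.
  TT.TF
  TTTT.
  TTTTT
Step 3: 2 trees catch fire, 2 burn out
  TT...
  TTF..
  TT.F.
  TTTT.
  TTTTT
Step 4: 2 trees catch fire, 2 burn out
  TT...
  TF...
  TT...
  TTTF.
  TTTTT

TT...
TF...
TT...
TTTF.
TTTTT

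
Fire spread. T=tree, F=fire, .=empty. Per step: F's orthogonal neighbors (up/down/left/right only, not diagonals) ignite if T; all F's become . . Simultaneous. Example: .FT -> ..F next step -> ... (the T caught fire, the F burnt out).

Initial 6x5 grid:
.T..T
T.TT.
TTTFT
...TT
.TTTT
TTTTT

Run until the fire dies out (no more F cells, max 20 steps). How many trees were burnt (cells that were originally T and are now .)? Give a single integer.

Answer: 18

Derivation:
Step 1: +4 fires, +1 burnt (F count now 4)
Step 2: +4 fires, +4 burnt (F count now 4)
Step 3: +4 fires, +4 burnt (F count now 4)
Step 4: +4 fires, +4 burnt (F count now 4)
Step 5: +1 fires, +4 burnt (F count now 1)
Step 6: +1 fires, +1 burnt (F count now 1)
Step 7: +0 fires, +1 burnt (F count now 0)
Fire out after step 7
Initially T: 20, now '.': 28
Total burnt (originally-T cells now '.'): 18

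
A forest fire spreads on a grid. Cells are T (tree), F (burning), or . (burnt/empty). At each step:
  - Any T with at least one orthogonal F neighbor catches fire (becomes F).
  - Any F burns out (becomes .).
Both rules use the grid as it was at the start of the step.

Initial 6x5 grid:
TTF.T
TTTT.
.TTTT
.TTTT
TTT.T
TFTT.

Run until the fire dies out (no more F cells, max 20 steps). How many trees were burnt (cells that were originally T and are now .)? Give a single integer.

Answer: 21

Derivation:
Step 1: +5 fires, +2 burnt (F count now 5)
Step 2: +8 fires, +5 burnt (F count now 8)
Step 3: +4 fires, +8 burnt (F count now 4)
Step 4: +2 fires, +4 burnt (F count now 2)
Step 5: +1 fires, +2 burnt (F count now 1)
Step 6: +1 fires, +1 burnt (F count now 1)
Step 7: +0 fires, +1 burnt (F count now 0)
Fire out after step 7
Initially T: 22, now '.': 29
Total burnt (originally-T cells now '.'): 21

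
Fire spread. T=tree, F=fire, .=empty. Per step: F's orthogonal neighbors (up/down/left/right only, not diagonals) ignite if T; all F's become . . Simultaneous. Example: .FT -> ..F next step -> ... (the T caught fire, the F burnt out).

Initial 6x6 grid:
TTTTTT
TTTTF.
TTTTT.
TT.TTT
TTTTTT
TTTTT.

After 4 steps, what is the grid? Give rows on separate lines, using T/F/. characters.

Step 1: 3 trees catch fire, 1 burn out
  TTTTFT
  TTTF..
  TTTTF.
  TT.TTT
  TTTTTT
  TTTTT.
Step 2: 5 trees catch fire, 3 burn out
  TTTF.F
  TTF...
  TTTF..
  TT.TFT
  TTTTTT
  TTTTT.
Step 3: 6 trees catch fire, 5 burn out
  TTF...
  TF....
  TTF...
  TT.F.F
  TTTTFT
  TTTTT.
Step 4: 6 trees catch fire, 6 burn out
  TF....
  F.....
  TF....
  TT....
  TTTF.F
  TTTTF.

TF....
F.....
TF....
TT....
TTTF.F
TTTTF.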